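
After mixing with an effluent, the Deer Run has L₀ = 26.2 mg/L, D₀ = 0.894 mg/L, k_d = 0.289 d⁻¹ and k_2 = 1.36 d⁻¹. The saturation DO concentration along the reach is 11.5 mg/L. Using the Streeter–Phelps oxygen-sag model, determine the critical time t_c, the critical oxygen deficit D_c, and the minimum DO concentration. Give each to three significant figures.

t_c ≈ 1.32 d; D_c ≈ 3.80 mg/L; min DO ≈ 7.70 mg/L

t_c = [1/(k_2−k_d)] ln[(k_2/k_d)(1 − D₀(k_2−k_d)/(k_d L₀))]
= [1/(1.36−0.289)] ln[(1.36/0.289)(1 − 0.894×1.071/(0.289×26.2))]
= (1/1.071) ln[4.706 × 0.8735] = 0.9337 × ln(4.111) = 0.9337 × 1.414 = 1.320 d.
D_c = (k_d/k_2) L₀ e^(−k_d t_c) = (0.289/1.36) × 26.2 × e^(−0.289×1.320) = 0.2125 × 26.2 × 0.6829 = 3.802 mg/L.
Minimum DO = C_s − D_c = 11.5 − 3.802 = 7.698 mg/L.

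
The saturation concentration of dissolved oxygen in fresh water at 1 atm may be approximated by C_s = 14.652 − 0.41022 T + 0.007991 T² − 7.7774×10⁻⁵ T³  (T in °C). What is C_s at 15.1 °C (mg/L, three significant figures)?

C_s ≈ 10.0 mg/L

C_s = 14.652 − 0.41022×15.1 + 0.007991×15.1² − 7.7774×10⁻⁵×15.1³ = 10.01 mg/L.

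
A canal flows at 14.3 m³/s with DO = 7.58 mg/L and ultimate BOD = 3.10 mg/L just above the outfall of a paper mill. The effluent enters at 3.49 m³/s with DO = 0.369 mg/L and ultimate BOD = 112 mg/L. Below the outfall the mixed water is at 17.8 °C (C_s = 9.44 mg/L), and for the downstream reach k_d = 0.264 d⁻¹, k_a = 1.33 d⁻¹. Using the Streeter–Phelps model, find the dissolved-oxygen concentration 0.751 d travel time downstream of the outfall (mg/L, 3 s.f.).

Mixed DO = (14.3×7.58 + 3.49×0.369)/(14.3+3.49) = 109.7/17.79 = 6.165 mg/L.
Mixed L₀ = (14.3×3.10 + 3.49×112)/(17.79) = 435.2/17.79 = 24.46 mg/L.
Initial deficit D₀ = C_s − DO₀ = 9.44 − 6.165 = 3.275 mg/L.
D(0.751) = [0.264×24.46/(1.33−0.264)](e^(−0.264×0.751) − e^(−1.33×0.751)) + 3.275 e^(−1.33×0.751)
= 6.059 × (0.8202 − 0.3683) + 3.275 × 0.3683 = 3.944 mg/L.
DO = 9.44 − 3.944 = 5.496 mg/L.

DO ≈ 5.50 mg/L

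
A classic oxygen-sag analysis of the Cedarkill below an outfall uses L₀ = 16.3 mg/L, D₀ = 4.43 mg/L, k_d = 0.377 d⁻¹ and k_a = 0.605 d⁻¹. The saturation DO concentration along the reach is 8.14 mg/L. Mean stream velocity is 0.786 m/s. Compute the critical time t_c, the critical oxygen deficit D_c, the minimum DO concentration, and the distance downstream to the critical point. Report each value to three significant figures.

t_c = [1/(k_a−k_d)] ln[(k_a/k_d)(1 − D₀(k_a−k_d)/(k_d L₀))]
= [1/(0.605−0.377)] ln[(0.605/0.377)(1 − 4.43×0.2280/(0.377×16.3))]
= (1/0.2280) ln[1.605 × 0.8356] = 4.386 × ln(1.341) = 4.386 × 0.2934 = 1.287 d.
L(t_c) = L₀ e^(−k_d t_c) = 16.3 × 0.6156 = 10.03 mg/L, and at the critical point k_a D_c = k_d L, so D_c = (0.377/0.605) × 10.03 = 6.253 mg/L.
Minimum DO = C_s − D_c = 8.14 − 6.253 = 1.887 mg/L.
x_c = v t_c = 0.786 m/s × 1.287 d × 86400 s/d = 87400 m ≈ 87.4 km.

t_c ≈ 1.29 d; D_c ≈ 6.25 mg/L; min DO ≈ 1.89 mg/L; x_c ≈ 87.4 km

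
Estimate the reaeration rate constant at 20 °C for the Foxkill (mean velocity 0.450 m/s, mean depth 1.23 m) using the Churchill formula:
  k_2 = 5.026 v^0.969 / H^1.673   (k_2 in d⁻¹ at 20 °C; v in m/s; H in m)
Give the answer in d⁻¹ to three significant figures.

k_2 ≈ 1.64 d⁻¹

k_2 = 5.026 × 0.450^0.969 / 1.23^1.673 = 5.026 × 0.4613 / 1.414 = 1.640 d⁻¹.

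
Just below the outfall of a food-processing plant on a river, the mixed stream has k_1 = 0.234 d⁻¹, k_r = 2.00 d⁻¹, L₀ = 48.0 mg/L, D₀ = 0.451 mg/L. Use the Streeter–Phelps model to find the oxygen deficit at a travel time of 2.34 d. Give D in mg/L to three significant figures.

D ≈ 3.62 mg/L

k_1 L₀/(k_r−k_1) = 0.234×48.0/(2.00−0.234) = 11.23/1.766 = 6.360 mg/L.
e^(−k_1 t) = e^(−0.234×2.340) = 0.5784; e^(−k_r t) = e^(−2.00×2.340) = 0.009279.
D = 6.360 × (0.5784 − 0.009279) + 0.451 × 0.009279 = 3.619 + 0.004185 = 3.624 mg/L.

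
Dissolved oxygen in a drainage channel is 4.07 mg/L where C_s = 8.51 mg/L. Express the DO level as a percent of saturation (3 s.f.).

% saturation = C/C_s × 100 = 4.07/8.51 × 100 = 47.8 %.

47.8 % saturation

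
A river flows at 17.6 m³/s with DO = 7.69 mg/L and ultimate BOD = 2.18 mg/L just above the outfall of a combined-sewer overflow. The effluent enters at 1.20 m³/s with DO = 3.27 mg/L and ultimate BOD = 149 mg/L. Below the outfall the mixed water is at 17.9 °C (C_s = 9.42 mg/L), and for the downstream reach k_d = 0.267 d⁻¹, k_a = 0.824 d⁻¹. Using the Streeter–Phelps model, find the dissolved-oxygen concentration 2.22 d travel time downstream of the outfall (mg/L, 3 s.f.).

DO ≈ 6.92 mg/L

Mixed DO = (17.6×7.69 + 1.20×3.27)/(17.6+1.20) = 139.3/18.80 = 7.408 mg/L.
Mixed L₀ = (17.6×2.18 + 1.20×149)/(18.80) = 217.2/18.80 = 11.55 mg/L.
Initial deficit D₀ = C_s − DO₀ = 9.42 − 7.408 = 2.012 mg/L.
D(2.22) = [0.267×11.55/(0.824−0.267)](e^(−0.267×2.22) − e^(−0.824×2.22)) + 2.012 e^(−0.824×2.22)
= 5.537 × (0.5528 − 0.1605) + 2.012 × 0.1605 = 2.495 mg/L.
DO = 9.42 − 2.495 = 6.925 mg/L.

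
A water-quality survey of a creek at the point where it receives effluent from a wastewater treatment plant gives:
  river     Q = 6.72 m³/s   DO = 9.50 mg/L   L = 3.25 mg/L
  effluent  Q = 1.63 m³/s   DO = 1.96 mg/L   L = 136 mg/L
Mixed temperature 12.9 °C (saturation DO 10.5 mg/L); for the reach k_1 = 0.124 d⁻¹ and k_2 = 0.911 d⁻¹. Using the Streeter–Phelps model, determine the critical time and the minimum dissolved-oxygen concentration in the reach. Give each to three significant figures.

Mixed DO = (6.72×9.50 + 1.63×1.96)/(6.72+1.63) = 67.03/8.350 = 8.028 mg/L.
Mixed L₀ = (6.72×3.25 + 1.63×136)/(8.350) = 243.5/8.350 = 29.16 mg/L.
Initial deficit D₀ = C_s − DO₀ = 10.5 − 8.028 = 2.472 mg/L.
t_c = (1/0.7870) ln[(0.911/0.124)(1 − 2.472×0.7870/(0.124×29.16))] = 1.271 × ln(3.395) = 1.553 d.
D_c = (0.124/0.911) × 29.16 × e^(−0.124×1.553) = 0.1361 × 29.16 × 0.8248 = 3.274 mg/L.
Minimum DO = 10.5 − 3.274 = 7.226 mg/L.

t_c ≈ 1.55 d; minimum DO ≈ 7.23 mg/L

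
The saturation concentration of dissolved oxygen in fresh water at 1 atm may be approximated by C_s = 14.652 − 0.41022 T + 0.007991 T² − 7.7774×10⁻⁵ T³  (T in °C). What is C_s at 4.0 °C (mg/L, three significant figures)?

C_s = 14.652 − 0.41022×4.0 + 0.007991×4.0² − 7.7774×10⁻⁵×4.0³ = 13.13 mg/L.

C_s ≈ 13.1 mg/L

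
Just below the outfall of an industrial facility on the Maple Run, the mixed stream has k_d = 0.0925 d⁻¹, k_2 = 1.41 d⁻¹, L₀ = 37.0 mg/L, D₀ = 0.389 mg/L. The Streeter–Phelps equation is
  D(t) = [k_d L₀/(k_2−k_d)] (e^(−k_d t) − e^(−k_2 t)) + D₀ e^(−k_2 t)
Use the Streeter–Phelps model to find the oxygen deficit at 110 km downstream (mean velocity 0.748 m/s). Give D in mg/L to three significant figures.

Travel time t = x/v = 110 km / (0.748 m/s) = 110000 m / 0.748 m/s = 147100 s = 1.702 d.
k_d L₀/(k_2−k_d) = 0.0925×37.0/(1.41−0.0925) = 3.422/1.317 = 2.598 mg/L.
e^(−k_d t) = e^(−0.0925×1.702) = 0.8543; e^(−k_2 t) = e^(−1.41×1.702) = 0.09073.
D = 2.598 × (0.8543 − 0.09073) + 0.389 × 0.09073 = 1.984 + 0.03529 = 2.019 mg/L.

D ≈ 2.02 mg/L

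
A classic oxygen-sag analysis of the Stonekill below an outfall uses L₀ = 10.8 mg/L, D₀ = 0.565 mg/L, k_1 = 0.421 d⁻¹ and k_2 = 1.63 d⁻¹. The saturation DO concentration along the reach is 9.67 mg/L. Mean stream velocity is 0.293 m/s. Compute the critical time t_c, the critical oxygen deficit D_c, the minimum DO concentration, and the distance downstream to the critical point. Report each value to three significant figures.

t_c = [1/(k_2−k_1)] ln[(k_2/k_1)(1 − D₀(k_2−k_1)/(k_1 L₀))]
= [1/(1.63−0.421)] ln[(1.63/0.421)(1 − 0.565×1.209/(0.421×10.8))]
= (1/1.209) ln[3.872 × 0.8498] = 0.8271 × ln(3.290) = 0.8271 × 1.191 = 0.9850 d.
D_c = (k_1/k_2) L₀ e^(−k_1 t_c) = (0.421/1.63) × 10.8 × e^(−0.421×0.9850) = 0.2583 × 10.8 × 0.6605 = 1.843 mg/L.
Minimum DO = C_s − D_c = 9.67 − 1.843 = 7.827 mg/L.
x_c = v t_c = 0.293 m/s × 0.9850 d × 86400 s/d = 24940 m ≈ 24.9 km.

t_c ≈ 0.985 d; D_c ≈ 1.84 mg/L; min DO ≈ 7.83 mg/L; x_c ≈ 24.9 km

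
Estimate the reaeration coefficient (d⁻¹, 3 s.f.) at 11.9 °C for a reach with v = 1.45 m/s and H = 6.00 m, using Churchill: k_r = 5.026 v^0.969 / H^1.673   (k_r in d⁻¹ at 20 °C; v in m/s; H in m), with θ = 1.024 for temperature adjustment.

k_r ≈ 0.297 d⁻¹

k_r(20) = 5.026 × 1.45^0.969 / 6.00^1.673 = 5.026 × 1.433 / 20.04 = 0.3595 d⁻¹.
k_r(11.9) = 0.3595 × 1.024^(11.9−20) = 0.3595 × 0.8252 = 0.2967 d⁻¹.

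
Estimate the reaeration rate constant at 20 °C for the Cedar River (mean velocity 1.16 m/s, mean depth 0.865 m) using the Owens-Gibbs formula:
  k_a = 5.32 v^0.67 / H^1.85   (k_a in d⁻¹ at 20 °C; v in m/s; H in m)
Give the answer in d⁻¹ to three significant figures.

k_a = 5.32 × 1.16^0.67 / 0.865^1.85 = 5.32 × 1.105 / 0.7647 = 7.685 d⁻¹.

k_a ≈ 7.68 d⁻¹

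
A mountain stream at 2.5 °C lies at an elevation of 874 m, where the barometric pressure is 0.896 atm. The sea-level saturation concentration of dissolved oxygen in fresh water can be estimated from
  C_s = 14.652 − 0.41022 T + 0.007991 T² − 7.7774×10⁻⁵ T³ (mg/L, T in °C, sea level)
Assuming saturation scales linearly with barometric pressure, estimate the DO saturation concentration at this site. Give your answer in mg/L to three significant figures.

At sea level: C_s = 14.652 − 0.41022×2.5 + 0.007991×2.5² − 7.7774×10⁻⁵×2.5³ = 13.68 mg/L.
Pressure correction: C_s' = 13.68 × 0.896 = 12.25 mg/L.

C_s ≈ 12.3 mg/L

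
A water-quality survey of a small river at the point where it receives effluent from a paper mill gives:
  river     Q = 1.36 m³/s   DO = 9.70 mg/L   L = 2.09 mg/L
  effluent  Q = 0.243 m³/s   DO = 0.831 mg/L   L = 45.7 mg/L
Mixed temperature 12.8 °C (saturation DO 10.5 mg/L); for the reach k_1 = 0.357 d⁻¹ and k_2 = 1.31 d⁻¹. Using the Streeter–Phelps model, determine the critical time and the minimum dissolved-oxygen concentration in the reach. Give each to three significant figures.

Mixed DO = (1.36×9.70 + 0.243×0.831)/(1.36+0.243) = 13.39/1.603 = 8.356 mg/L.
Mixed L₀ = (1.36×2.09 + 0.243×45.7)/(1.603) = 13.95/1.603 = 8.701 mg/L.
Initial deficit D₀ = C_s − DO₀ = 10.5 − 8.356 = 2.144 mg/L.
t_c = (1/0.9530) ln[(1.31/0.357)(1 − 2.144×0.9530/(0.357×8.701))] = 1.049 × ln(1.255) = 0.2385 d.
D_c = (0.357/1.31) × 8.701 × e^(−0.357×0.2385) = 0.2725 × 8.701 × 0.9184 = 2.178 mg/L.
Minimum DO = 10.5 − 2.178 = 8.322 mg/L.

t_c ≈ 0.239 d; minimum DO ≈ 8.32 mg/L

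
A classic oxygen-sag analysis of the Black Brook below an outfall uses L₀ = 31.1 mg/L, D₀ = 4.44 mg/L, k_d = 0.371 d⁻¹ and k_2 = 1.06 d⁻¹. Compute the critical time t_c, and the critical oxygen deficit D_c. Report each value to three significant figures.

t_c ≈ 1.08 d; D_c ≈ 7.30 mg/L

With k_2/k_d = 2.857 and 1 − D₀(k_2−k_d)/(k_d L₀) = 0.7349,
t_c = ln(2.857 × 0.7349) / (1.06 − 0.371) = ln(2.100) / 0.6890 = 0.7418/0.6890 = 1.077 d.
L(t_c) = L₀ e^(−k_d t_c) = 31.1 × 0.6707 = 20.86 mg/L, and at the critical point k_2 D_c = k_d L, so D_c = (0.371/1.06) × 20.86 = 7.301 mg/L.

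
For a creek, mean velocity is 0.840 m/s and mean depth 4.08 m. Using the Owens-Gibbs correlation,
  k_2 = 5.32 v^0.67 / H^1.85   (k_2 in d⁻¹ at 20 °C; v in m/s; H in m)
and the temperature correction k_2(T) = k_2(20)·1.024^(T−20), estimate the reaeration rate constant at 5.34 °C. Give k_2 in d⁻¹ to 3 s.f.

k_2(20) = 5.32 × 0.840^0.67 / 4.08^1.85 = 5.32 × 0.8897 / 13.48 = 0.3511 d⁻¹.
k_2(5.34) = 0.3511 × 1.024^(5.34−20) = 0.3511 × 0.7063 = 0.2480 d⁻¹.

k_2 ≈ 0.248 d⁻¹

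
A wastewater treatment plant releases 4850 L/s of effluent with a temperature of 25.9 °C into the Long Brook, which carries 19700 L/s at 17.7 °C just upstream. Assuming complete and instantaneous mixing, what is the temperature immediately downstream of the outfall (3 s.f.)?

Flow-weighted mixing: C = (Q_r C_r + Q_w C_w)/(Q_r + Q_w)
= (19700×17.7 + 4850×25.9)/(19700 + 4850) = 474300/24550 = 19.32 °C.

19.3 °C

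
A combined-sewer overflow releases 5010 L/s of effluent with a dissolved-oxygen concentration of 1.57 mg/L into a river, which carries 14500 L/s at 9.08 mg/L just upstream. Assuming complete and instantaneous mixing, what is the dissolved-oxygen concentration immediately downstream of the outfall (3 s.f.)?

7.15 mg/L

Flow-weighted mixing: C = (Q_r C_r + Q_w C_w)/(Q_r + Q_w)
= (14500×9.08 + 5010×1.57)/(14500 + 5010) = 139500/19510 = 7.151 mg/L.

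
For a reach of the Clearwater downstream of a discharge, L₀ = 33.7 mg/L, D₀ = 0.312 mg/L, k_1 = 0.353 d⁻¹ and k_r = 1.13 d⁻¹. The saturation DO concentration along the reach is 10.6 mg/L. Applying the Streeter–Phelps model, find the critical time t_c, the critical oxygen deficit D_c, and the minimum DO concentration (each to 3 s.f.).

With k_r/k_1 = 3.201 and 1 − D₀(k_r−k_1)/(k_1 L₀) = 0.9796,
t_c = ln(3.201 × 0.9796) / (1.13 − 0.353) = ln(3.136) / 0.7770 = 1.143/0.7770 = 1.471 d.
L(t_c) = L₀ e^(−k_1 t_c) = 33.7 × 0.5950 = 20.05 mg/L, and at the critical point k_r D_c = k_1 L, so D_c = (0.353/1.13) × 20.05 = 6.264 mg/L.
Minimum DO = C_s − D_c = 10.6 − 6.264 = 4.336 mg/L.

t_c ≈ 1.47 d; D_c ≈ 6.26 mg/L; min DO ≈ 4.34 mg/L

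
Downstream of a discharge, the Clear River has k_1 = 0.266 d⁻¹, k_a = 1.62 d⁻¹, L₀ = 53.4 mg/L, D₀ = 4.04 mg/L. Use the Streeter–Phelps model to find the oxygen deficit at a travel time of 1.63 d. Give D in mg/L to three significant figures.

D ≈ 6.34 mg/L

k_1 L₀/(k_a−k_1) = 0.266×53.4/(1.62−0.266) = 14.20/1.354 = 10.49 mg/L.
e^(−k_1 t) = e^(−0.266×1.630) = 0.6482; e^(−k_a t) = e^(−1.62×1.630) = 0.07132.
D = 10.49 × (0.6482 − 0.07132) + 4.04 × 0.07132 = 6.052 + 0.2881 = 6.340 mg/L.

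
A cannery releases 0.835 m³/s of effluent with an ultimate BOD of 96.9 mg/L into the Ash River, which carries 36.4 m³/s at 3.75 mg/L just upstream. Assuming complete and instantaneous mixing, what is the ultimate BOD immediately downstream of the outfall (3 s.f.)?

5.84 mg/L

Flow-weighted mixing: C = (Q_r C_r + Q_w C_w)/(Q_r + Q_w)
= (36.4×3.75 + 0.835×96.9)/(36.4 + 0.835) = 217.4/37.23 = 5.839 mg/L.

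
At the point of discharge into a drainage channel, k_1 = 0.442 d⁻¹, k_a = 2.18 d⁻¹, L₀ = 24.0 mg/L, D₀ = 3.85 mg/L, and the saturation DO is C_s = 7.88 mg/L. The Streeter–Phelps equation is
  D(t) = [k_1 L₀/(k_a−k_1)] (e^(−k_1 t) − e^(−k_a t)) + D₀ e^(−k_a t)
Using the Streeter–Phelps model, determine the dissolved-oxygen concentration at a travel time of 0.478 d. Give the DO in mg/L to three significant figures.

k_1 L₀/(k_a−k_1) = 0.442×24.0/(2.18−0.442) = 10.61/1.738 = 6.104 mg/L.
e^(−k_1 t) = e^(−0.442×0.4780) = 0.8096; e^(−k_a t) = e^(−2.18×0.4780) = 0.3527.
D = 6.104 × (0.8096 − 0.3527) + 3.85 × 0.3527 = 2.788 + 1.358 = 4.146 mg/L.
DO = C_s − D = 7.88 − 4.146 = 3.734 mg/L.

DO ≈ 3.73 mg/L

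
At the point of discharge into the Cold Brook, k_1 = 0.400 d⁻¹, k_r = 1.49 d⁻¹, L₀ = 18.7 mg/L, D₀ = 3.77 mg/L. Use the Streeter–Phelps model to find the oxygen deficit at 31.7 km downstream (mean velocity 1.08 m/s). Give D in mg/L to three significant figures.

D ≈ 4.13 mg/L

Travel time t = x/v = 31.7 km / (1.08 m/s) = 31700 m / 1.08 m/s = 29350 s = 0.3397 d.
k_1 L₀/(k_r−k_1) = 0.400×18.7/(1.49−0.400) = 7.480/1.090 = 6.862 mg/L.
e^(−k_1 t) = e^(−0.400×0.3397) = 0.8729; e^(−k_r t) = e^(−1.49×0.3397) = 0.6028.
D = 6.862 × (0.8729 − 0.6028) + 3.77 × 0.6028 = 1.854 + 2.273 = 4.126 mg/L.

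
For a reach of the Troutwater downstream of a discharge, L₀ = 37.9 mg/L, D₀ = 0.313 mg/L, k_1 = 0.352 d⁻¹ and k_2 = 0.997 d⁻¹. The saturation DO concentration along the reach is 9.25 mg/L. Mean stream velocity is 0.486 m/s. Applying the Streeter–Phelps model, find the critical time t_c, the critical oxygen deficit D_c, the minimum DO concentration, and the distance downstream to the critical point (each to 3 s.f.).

t_c ≈ 1.59 d; D_c ≈ 7.64 mg/L; min DO ≈ 1.61 mg/L; x_c ≈ 66.8 km

With k_2/k_1 = 2.832 and 1 − D₀(k_2−k_1)/(k_1 L₀) = 0.9849,
t_c = ln(2.832 × 0.9849) / (0.997 − 0.352) = ln(2.790) / 0.6450 = 1.026/0.6450 = 1.590 d.
D_c = (k_1/k_2) L₀ e^(−k_1 t_c) = (0.352/0.997) × 37.9 × e^(−0.352×1.590) = 0.3531 × 37.9 × 0.5713 = 7.644 mg/L.
Minimum DO = C_s − D_c = 9.25 − 7.644 = 1.606 mg/L.
x_c = v t_c = 0.486 m/s × 1.590 d × 86400 s/d = 66790 m ≈ 66.8 km.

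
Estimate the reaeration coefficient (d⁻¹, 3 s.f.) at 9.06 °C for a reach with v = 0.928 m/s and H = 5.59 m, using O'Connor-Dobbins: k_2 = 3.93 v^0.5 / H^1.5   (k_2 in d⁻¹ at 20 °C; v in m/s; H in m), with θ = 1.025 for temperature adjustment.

k_2 ≈ 0.219 d⁻¹

k_2(20) = 3.93 × 0.928^0.5 / 5.59^1.5 = 3.93 × 0.9633 / 13.22 = 0.2865 d⁻¹.
k_2(9.06) = 0.2865 × 1.025^(9.06−20) = 0.2865 × 0.7633 = 0.2186 d⁻¹.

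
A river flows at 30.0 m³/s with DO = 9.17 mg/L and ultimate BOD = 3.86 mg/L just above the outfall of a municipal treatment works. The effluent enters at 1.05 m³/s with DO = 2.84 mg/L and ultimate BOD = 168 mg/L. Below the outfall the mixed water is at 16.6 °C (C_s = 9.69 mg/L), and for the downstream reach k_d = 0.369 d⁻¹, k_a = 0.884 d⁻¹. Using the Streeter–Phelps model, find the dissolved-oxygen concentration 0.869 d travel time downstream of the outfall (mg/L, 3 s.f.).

Mixed DO = (30.0×9.17 + 1.05×2.84)/(30.0+1.05) = 278.1/31.05 = 8.956 mg/L.
Mixed L₀ = (30.0×3.86 + 1.05×168)/(31.05) = 292.2/31.05 = 9.411 mg/L.
Initial deficit D₀ = C_s − DO₀ = 9.69 − 8.956 = 0.7341 mg/L.
D(0.869) = [0.369×9.411/(0.884−0.369)](e^(−0.369×0.869) − e^(−0.884×0.869)) + 0.7341 e^(−0.884×0.869)
= 6.743 × (0.7257 − 0.4638) + 0.7341 × 0.4638 = 2.106 mg/L.
DO = 9.69 − 2.106 = 7.584 mg/L.

DO ≈ 7.58 mg/L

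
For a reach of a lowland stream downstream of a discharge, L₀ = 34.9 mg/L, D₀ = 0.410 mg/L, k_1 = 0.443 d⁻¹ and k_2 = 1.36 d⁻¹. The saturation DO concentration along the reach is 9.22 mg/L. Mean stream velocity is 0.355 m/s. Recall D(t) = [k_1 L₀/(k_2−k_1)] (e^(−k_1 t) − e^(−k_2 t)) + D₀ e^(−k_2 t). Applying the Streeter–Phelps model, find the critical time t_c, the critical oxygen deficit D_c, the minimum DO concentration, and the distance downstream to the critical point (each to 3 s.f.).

t_c ≈ 1.20 d; D_c ≈ 6.69 mg/L; min DO ≈ 2.53 mg/L; x_c ≈ 36.7 km

At the critical point dD/dt = 0, so k_1 L₀ e^(−k_1 t) = k_2 D. Substituting D(t) from the Streeter–Phelps equation and solving for t gives
t_c = ln[(k_2/k_1)(1 − D₀(k_2−k_1)/(k_1 L₀))] / (k_2−k_1).
Here k_2−k_1 = 0.9170 d⁻¹ and 1 − D₀(k_2−k_1)/(k_1 L₀) = 1 − 0.410×0.9170/(0.443×34.9) = 0.9757, so
t_c = ln(3.070 × 0.9757) / 0.9170 = 1.097 / 0.9170 = 1.196 d.
D_c = (k_1/k_2) L₀ e^(−k_1 t_c) = (0.443/1.36) × 34.9 × e^(−0.443×1.196) = 0.3257 × 34.9 × 0.5886 = 6.691 mg/L.
Minimum DO = C_s − D_c = 9.22 − 6.691 = 2.529 mg/L.
x_c = v t_c = 0.355 m/s × 1.196 d × 86400 s/d = 36690 m ≈ 36.7 km.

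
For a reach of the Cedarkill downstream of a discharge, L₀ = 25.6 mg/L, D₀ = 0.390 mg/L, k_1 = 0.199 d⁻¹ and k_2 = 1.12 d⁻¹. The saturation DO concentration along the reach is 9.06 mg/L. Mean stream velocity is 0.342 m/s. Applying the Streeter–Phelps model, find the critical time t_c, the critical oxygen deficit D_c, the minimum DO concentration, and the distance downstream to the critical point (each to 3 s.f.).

t_c ≈ 1.80 d; D_c ≈ 3.18 mg/L; min DO ≈ 5.88 mg/L; x_c ≈ 53.1 km

With k_2/k_1 = 5.628 and 1 − D₀(k_2−k_1)/(k_1 L₀) = 0.9295,
t_c = ln(5.628 × 0.9295) / (1.12 − 0.199) = ln(5.231) / 0.9210 = 1.655/0.9210 = 1.797 d.
D_c = (k_1/k_2) L₀ e^(−k_1 t_c) = (0.199/1.12) × 25.6 × e^(−0.199×1.797) = 0.1777 × 25.6 × 0.6994 = 3.181 mg/L.
Minimum DO = C_s − D_c = 9.06 − 3.181 = 5.879 mg/L.
x_c = v t_c = 0.342 m/s × 1.797 d × 86400 s/d = 53090 m ≈ 53.1 km.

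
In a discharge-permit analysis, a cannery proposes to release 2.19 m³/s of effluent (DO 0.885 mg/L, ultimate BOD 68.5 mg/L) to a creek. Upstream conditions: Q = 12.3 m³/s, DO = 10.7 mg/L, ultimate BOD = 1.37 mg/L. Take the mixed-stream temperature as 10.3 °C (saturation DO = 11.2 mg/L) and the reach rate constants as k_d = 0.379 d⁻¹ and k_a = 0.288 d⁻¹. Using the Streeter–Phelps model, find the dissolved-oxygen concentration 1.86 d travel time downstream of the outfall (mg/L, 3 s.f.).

Mixed DO = (12.3×10.7 + 2.19×0.885)/(12.3+2.19) = 133.5/14.49 = 9.217 mg/L.
Mixed L₀ = (12.3×1.37 + 2.19×68.5)/(14.49) = 166.9/14.49 = 11.52 mg/L.
Initial deficit D₀ = C_s − DO₀ = 11.2 − 9.217 = 1.983 mg/L.
D(1.86) = [0.379×11.52/(0.288−0.379)](e^(−0.379×1.86) − e^(−0.288×1.86)) + 1.983 e^(−0.288×1.86)
= -47.96 × (0.4941 − 0.5853) + 1.983 × 0.5853 = 5.532 mg/L.
DO = 11.2 − 5.532 = 5.668 mg/L.

DO ≈ 5.67 mg/L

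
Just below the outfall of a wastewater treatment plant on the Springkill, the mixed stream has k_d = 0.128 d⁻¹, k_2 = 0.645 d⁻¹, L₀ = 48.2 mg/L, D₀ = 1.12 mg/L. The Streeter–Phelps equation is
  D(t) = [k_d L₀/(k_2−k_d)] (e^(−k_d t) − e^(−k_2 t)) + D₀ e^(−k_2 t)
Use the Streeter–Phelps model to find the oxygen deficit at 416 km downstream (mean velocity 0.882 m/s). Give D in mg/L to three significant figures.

Travel time t = x/v = 416 km / (0.882 m/s) = 416000 m / 0.882 m/s = 471700 s = 5.459 d.
k_d L₀/(k_2−k_d) = 0.128×48.2/(0.645−0.128) = 6.170/0.5170 = 11.93 mg/L.
e^(−k_d t) = e^(−0.128×5.459) = 0.4972; e^(−k_2 t) = e^(−0.645×5.459) = 0.02957.
D = 11.93 × (0.4972 − 0.02957) + 1.12 × 0.02957 = 5.581 + 0.03312 = 5.614 mg/L.

D ≈ 5.61 mg/L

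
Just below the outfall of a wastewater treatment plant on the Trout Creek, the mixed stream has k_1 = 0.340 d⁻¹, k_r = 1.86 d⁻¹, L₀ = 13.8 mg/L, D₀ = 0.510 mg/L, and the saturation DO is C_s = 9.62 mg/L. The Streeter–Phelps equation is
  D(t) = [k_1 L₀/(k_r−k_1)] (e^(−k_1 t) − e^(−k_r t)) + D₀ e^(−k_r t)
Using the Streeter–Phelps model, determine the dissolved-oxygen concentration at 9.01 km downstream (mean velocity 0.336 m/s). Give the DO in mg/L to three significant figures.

DO ≈ 8.29 mg/L

Travel time t = x/v = 9.01 km / (0.336 m/s) = 9010 m / 0.336 m/s = 26820 s = 0.3104 d.
k_1 L₀/(k_r−k_1) = 0.340×13.8/(1.86−0.340) = 4.692/1.520 = 3.087 mg/L.
e^(−k_1 t) = e^(−0.340×0.3104) = 0.8999; e^(−k_r t) = e^(−1.86×0.3104) = 0.5614.
D = 3.087 × (0.8999 − 0.5614) + 0.510 × 0.5614 = 1.045 + 0.2863 = 1.331 mg/L.
DO = C_s − D = 9.62 − 1.331 = 8.289 mg/L.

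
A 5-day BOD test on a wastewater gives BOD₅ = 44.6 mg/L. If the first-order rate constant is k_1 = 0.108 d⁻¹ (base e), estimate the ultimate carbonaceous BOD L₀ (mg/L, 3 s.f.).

BOD₅ = L₀(1 − e^(−5k_1)) ⇒ L₀ = BOD₅ / (1 − e^(−5×0.108))
= 44.6 / (1 − 0.5827) = 44.6 / 0.4173 = 106.9 mg/L.

L₀ ≈ 107 mg/L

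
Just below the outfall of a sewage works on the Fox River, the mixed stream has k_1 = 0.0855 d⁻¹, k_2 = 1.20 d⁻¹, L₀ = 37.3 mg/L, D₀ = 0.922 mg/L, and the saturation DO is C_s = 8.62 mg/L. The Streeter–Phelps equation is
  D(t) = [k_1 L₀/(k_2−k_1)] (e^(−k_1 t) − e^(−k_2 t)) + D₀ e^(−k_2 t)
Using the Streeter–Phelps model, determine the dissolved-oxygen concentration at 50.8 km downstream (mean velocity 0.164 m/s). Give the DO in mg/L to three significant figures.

DO ≈ 6.54 mg/L

Travel time t = x/v = 50.8 km / (0.164 m/s) = 50800 m / 0.164 m/s = 309800 s = 3.585 d.
k_1 L₀/(k_2−k_1) = 0.0855×37.3/(1.20−0.0855) = 3.189/1.115 = 2.862 mg/L.
e^(−k_1 t) = e^(−0.0855×3.585) = 0.7360; e^(−k_2 t) = e^(−1.20×3.585) = 0.01354.
D = 2.862 × (0.7360 − 0.01354) + 0.922 × 0.01354 = 2.067 + 0.01248 = 2.080 mg/L.
DO = C_s − D = 8.62 − 2.080 = 6.540 mg/L.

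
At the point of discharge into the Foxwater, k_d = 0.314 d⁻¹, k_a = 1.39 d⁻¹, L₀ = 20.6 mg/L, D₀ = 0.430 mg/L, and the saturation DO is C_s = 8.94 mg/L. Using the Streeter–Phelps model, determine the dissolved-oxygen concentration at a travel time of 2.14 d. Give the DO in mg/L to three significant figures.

k_d L₀/(k_a−k_d) = 0.314×20.6/(1.39−0.314) = 6.468/1.076 = 6.012 mg/L.
e^(−k_d t) = e^(−0.314×2.140) = 0.5107; e^(−k_a t) = e^(−1.39×2.140) = 0.05107.
D = 6.012 × (0.5107 − 0.05107) + 0.430 × 0.05107 = 2.763 + 0.02196 = 2.785 mg/L.
DO = C_s − D = 8.94 − 2.785 = 6.155 mg/L.

DO ≈ 6.15 mg/L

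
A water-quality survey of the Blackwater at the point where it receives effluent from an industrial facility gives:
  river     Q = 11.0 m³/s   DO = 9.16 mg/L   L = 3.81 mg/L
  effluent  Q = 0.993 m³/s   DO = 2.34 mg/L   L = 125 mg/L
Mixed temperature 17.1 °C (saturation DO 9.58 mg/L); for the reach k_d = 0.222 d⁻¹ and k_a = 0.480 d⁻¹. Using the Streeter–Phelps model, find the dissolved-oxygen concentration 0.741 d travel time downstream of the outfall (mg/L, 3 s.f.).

DO ≈ 7.13 mg/L

Mixed DO = (11.0×9.16 + 0.993×2.34)/(11.0+0.993) = 103.1/11.99 = 8.595 mg/L.
Mixed L₀ = (11.0×3.81 + 0.993×125)/(11.99) = 166.0/11.99 = 13.84 mg/L.
Initial deficit D₀ = C_s − DO₀ = 9.58 − 8.595 = 0.9847 mg/L.
D(0.741) = [0.222×13.84/(0.480−0.222)](e^(−0.222×0.741) − e^(−0.480×0.741)) + 0.9847 e^(−0.480×0.741)
= 11.91 × (0.8483 − 0.7007) + 0.9847 × 0.7007 = 2.448 mg/L.
DO = 9.58 − 2.448 = 7.132 mg/L.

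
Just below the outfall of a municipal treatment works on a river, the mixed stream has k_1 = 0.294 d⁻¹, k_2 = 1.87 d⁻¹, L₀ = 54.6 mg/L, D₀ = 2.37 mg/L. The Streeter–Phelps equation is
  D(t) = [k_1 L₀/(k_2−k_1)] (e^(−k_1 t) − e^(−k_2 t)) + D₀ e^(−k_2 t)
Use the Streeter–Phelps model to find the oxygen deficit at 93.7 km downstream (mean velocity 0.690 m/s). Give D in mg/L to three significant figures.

D ≈ 6.00 mg/L

Travel time t = x/v = 93.7 km / (0.690 m/s) = 93700 m / 0.690 m/s = 135800 s = 1.572 d.
k_1 L₀/(k_2−k_1) = 0.294×54.6/(1.87−0.294) = 16.05/1.576 = 10.19 mg/L.
e^(−k_1 t) = e^(−0.294×1.572) = 0.6300; e^(−k_2 t) = e^(−1.87×1.572) = 0.05291.
D = 10.19 × (0.6300 − 0.05291) + 2.37 × 0.05291 = 5.878 + 0.1254 = 6.003 mg/L.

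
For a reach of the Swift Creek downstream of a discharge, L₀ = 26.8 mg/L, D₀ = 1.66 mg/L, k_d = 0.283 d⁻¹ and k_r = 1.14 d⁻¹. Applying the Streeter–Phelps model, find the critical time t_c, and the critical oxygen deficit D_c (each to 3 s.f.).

At the critical point dD/dt = 0, so k_d L₀ e^(−k_d t) = k_r D. Substituting D(t) from the Streeter–Phelps equation and solving for t gives
t_c = ln[(k_r/k_d)(1 − D₀(k_r−k_d)/(k_d L₀))] / (k_r−k_d).
Here k_r−k_d = 0.8570 d⁻¹ and 1 − D₀(k_r−k_d)/(k_d L₀) = 1 − 1.66×0.8570/(0.283×26.8) = 0.8124, so
t_c = ln(4.028 × 0.8124) / 0.8570 = 1.186 / 0.8570 = 1.383 d.
L(t_c) = L₀ e^(−k_d t_c) = 26.8 × 0.6760 = 18.12 mg/L, and at the critical point k_r D_c = k_d L, so D_c = (0.283/1.14) × 18.12 = 4.498 mg/L.

t_c ≈ 1.38 d; D_c ≈ 4.50 mg/L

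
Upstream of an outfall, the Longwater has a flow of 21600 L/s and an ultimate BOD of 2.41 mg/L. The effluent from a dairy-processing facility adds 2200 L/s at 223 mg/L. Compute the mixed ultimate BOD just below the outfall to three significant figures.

Flow-weighted mixing: C = (Q_r C_r + Q_w C_w)/(Q_r + Q_w)
= (21600×2.41 + 2200×223)/(21600 + 2200) = 542700/23800 = 22.80 mg/L.

22.8 mg/L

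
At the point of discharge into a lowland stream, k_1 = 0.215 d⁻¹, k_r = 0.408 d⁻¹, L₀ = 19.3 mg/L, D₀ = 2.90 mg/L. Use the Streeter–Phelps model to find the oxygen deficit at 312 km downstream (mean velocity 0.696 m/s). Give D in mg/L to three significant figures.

Travel time t = x/v = 312 km / (0.696 m/s) = 312000 m / 0.696 m/s = 448300 s = 5.188 d.
k_1 L₀/(k_r−k_1) = 0.215×19.3/(0.408−0.215) = 4.149/0.1930 = 21.50 mg/L.
e^(−k_1 t) = e^(−0.215×5.188) = 0.3278; e^(−k_r t) = e^(−0.408×5.188) = 0.1204.
D = 21.50 × (0.3278 − 0.1204) + 2.90 × 0.1204 = 4.458 + 0.3492 = 4.807 mg/L.

D ≈ 4.81 mg/L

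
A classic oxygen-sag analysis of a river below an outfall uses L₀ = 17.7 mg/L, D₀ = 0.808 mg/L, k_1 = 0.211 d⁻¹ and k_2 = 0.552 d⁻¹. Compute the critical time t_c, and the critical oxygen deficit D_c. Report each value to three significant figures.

t_c ≈ 2.60 d; D_c ≈ 3.91 mg/L

At the critical point dD/dt = 0, so k_1 L₀ e^(−k_1 t) = k_2 D. Substituting D(t) from the Streeter–Phelps equation and solving for t gives
t_c = ln[(k_2/k_1)(1 − D₀(k_2−k_1)/(k_1 L₀))] / (k_2−k_1).
Here k_2−k_1 = 0.3410 d⁻¹ and 1 − D₀(k_2−k_1)/(k_1 L₀) = 1 − 0.808×0.3410/(0.211×17.7) = 0.9262, so
t_c = ln(2.616 × 0.9262) / 0.3410 = 0.8851 / 0.3410 = 2.595 d.
D_c = (k_1/k_2) L₀ e^(−k_1 t_c) = (0.211/0.552) × 17.7 × e^(−0.211×2.595) = 0.3822 × 17.7 × 0.5783 = 3.913 mg/L.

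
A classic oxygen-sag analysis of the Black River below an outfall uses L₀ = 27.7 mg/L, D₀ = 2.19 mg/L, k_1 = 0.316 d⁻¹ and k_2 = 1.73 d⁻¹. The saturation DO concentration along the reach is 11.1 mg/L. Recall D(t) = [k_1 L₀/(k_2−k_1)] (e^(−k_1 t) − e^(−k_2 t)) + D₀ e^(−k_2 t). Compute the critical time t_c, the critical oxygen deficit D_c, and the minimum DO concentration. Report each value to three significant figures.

t_c ≈ 0.894 d; D_c ≈ 3.81 mg/L; min DO ≈ 7.29 mg/L

With k_2/k_1 = 5.475 and 1 − D₀(k_2−k_1)/(k_1 L₀) = 0.6462,
t_c = ln(5.475 × 0.6462) / (1.73 − 0.316) = ln(3.538) / 1.414 = 1.264/1.414 = 0.8936 d.
L(t_c) = L₀ e^(−k_1 t_c) = 27.7 × 0.7540 = 20.89 mg/L, and at the critical point k_2 D_c = k_1 L, so D_c = (0.316/1.73) × 20.89 = 3.815 mg/L.
Minimum DO = C_s − D_c = 11.1 − 3.815 = 7.285 mg/L.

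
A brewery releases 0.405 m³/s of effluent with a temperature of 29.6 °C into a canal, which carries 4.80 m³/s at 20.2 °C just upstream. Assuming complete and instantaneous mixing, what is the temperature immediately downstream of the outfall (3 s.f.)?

20.9 °C

Flow-weighted mixing: C = (Q_r C_r + Q_w C_w)/(Q_r + Q_w)
= (4.80×20.2 + 0.405×29.6)/(4.80 + 0.405) = 108.9/5.205 = 20.93 °C.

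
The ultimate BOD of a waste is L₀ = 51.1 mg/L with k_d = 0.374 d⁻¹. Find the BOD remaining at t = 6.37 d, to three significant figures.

L_t = L₀ e^(−k_d t) = 51.1 × e^(−0.374×6.37) = 51.1 × 0.09233 = 4.718 mg/L.

L ≈ 4.72 mg/L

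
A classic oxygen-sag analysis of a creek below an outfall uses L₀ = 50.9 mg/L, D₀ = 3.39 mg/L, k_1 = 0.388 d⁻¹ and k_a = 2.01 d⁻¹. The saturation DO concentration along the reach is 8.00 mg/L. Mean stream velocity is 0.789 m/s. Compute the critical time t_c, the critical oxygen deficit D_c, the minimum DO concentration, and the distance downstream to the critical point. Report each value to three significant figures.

t_c ≈ 0.813 d; D_c ≈ 7.17 mg/L; min DO ≈ 0.832 mg/L; x_c ≈ 55.4 km

With k_a/k_1 = 5.180 and 1 − D₀(k_a−k_1)/(k_1 L₀) = 0.7216,
t_c = ln(5.180 × 0.7216) / (2.01 − 0.388) = ln(3.738) / 1.622 = 1.319/1.622 = 0.8129 d.
D_c = (k_1/k_a) L₀ e^(−k_1 t_c) = (0.388/2.01) × 50.9 × e^(−0.388×0.8129) = 0.1930 × 50.9 × 0.7295 = 7.168 mg/L.
Minimum DO = C_s − D_c = 8.00 − 7.168 = 0.8325 mg/L.
x_c = v t_c = 0.789 m/s × 0.8129 d × 86400 s/d = 55420 m ≈ 55.4 km.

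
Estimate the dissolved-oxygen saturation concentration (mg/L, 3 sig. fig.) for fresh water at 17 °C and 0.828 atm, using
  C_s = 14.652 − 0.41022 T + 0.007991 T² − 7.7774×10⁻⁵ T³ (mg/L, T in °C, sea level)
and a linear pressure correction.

At sea level: C_s = 14.652 − 0.41022×17 + 0.007991×17² − 7.7774×10⁻⁵×17³ = 9.606 mg/L.
Pressure correction: C_s' = 9.606 × 0.828 = 7.953 mg/L.

C_s ≈ 7.95 mg/L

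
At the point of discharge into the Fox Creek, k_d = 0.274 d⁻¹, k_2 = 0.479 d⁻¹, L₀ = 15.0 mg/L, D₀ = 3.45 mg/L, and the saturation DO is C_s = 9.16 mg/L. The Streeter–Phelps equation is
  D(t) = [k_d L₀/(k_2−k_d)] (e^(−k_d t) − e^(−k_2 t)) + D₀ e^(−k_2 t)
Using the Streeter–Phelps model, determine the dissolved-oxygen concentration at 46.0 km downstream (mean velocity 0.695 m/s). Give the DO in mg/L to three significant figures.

DO ≈ 4.41 mg/L

Travel time t = x/v = 46.0 km / (0.695 m/s) = 46000 m / 0.695 m/s = 66190 s = 0.7661 d.
k_d L₀/(k_2−k_d) = 0.274×15.0/(0.479−0.274) = 4.110/0.2050 = 20.05 mg/L.
e^(−k_d t) = e^(−0.274×0.7661) = 0.8107; e^(−k_2 t) = e^(−0.479×0.7661) = 0.6929.
D = 20.05 × (0.8107 − 0.6929) + 3.45 × 0.6929 = 2.362 + 2.390 = 4.752 mg/L.
DO = C_s − D = 9.16 − 4.752 = 4.408 mg/L.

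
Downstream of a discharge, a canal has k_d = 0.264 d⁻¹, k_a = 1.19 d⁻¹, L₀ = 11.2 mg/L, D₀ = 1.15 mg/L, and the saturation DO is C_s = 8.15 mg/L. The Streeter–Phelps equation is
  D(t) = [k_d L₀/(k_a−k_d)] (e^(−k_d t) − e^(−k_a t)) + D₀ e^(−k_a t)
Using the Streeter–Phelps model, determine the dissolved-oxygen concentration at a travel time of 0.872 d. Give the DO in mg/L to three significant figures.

k_d L₀/(k_a−k_d) = 0.264×11.2/(1.19−0.264) = 2.957/0.9260 = 3.193 mg/L.
e^(−k_d t) = e^(−0.264×0.8720) = 0.7944; e^(−k_a t) = e^(−1.19×0.8720) = 0.3543.
D = 3.193 × (0.7944 − 0.3543) + 1.15 × 0.3543 = 1.405 + 0.4074 = 1.813 mg/L.
DO = C_s − D = 8.15 − 1.813 = 6.337 mg/L.

DO ≈ 6.34 mg/L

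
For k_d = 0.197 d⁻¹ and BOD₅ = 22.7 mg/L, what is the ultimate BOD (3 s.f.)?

BOD₅ = L₀(1 − e^(−5k_d)) ⇒ L₀ = BOD₅ / (1 − e^(−5×0.197))
= 22.7 / (1 − 0.3734) = 22.7 / 0.6266 = 36.23 mg/L.

L₀ ≈ 36.2 mg/L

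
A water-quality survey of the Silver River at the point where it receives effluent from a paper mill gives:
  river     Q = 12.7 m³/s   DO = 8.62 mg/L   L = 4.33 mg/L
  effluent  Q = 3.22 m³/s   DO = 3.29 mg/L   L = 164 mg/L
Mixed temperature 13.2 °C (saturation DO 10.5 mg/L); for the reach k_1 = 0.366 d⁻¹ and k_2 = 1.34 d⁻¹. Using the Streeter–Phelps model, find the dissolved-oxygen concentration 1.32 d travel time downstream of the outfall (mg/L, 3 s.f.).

Mixed DO = (12.7×8.62 + 3.22×3.29)/(12.7+3.22) = 120.1/15.92 = 7.542 mg/L.
Mixed L₀ = (12.7×4.33 + 3.22×164)/(15.92) = 583.1/15.92 = 36.63 mg/L.
Initial deficit D₀ = C_s − DO₀ = 10.5 − 7.542 = 2.958 mg/L.
D(1.32) = [0.366×36.63/(1.34−0.366)](e^(−0.366×1.32) − e^(−1.34×1.32)) + 2.958 e^(−1.34×1.32)
= 13.76 × (0.6169 − 0.1705) + 2.958 × 0.1705 = 6.647 mg/L.
DO = 10.5 − 6.647 = 3.853 mg/L.

DO ≈ 3.85 mg/L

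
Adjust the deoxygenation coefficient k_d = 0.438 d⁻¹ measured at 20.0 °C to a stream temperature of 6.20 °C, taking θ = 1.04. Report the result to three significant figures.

k_d ≈ 0.255 d⁻¹

k_d(T₂) = k_d(T₁) · θ^(T₂−T₁) = 0.438 × 1.04^(6.20−20.0)
= 0.438 × 1.04^-13.8 = 0.438 × 0.5820 = 0.2549 d⁻¹.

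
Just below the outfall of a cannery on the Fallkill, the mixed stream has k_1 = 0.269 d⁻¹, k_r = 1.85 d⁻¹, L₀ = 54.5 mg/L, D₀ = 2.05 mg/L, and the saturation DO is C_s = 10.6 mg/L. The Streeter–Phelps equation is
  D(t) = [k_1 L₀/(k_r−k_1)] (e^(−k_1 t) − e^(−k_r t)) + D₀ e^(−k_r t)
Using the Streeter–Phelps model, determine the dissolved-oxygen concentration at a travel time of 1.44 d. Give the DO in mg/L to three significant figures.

DO ≈ 4.81 mg/L

k_1 L₀/(k_r−k_1) = 0.269×54.5/(1.85−0.269) = 14.66/1.581 = 9.273 mg/L.
e^(−k_1 t) = e^(−0.269×1.440) = 0.6788; e^(−k_r t) = e^(−1.85×1.440) = 0.06967.
D = 9.273 × (0.6788 − 0.06967) + 2.05 × 0.06967 = 5.649 + 0.1428 = 5.792 mg/L.
DO = C_s − D = 10.6 − 5.792 = 4.808 mg/L.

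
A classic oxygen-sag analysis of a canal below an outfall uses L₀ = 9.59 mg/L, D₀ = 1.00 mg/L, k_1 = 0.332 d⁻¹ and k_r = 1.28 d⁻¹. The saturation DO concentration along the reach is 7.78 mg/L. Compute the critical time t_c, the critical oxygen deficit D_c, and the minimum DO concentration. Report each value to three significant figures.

t_c ≈ 1.05 d; D_c ≈ 1.75 mg/L; min DO ≈ 6.03 mg/L

t_c = [1/(k_r−k_1)] ln[(k_r/k_1)(1 − D₀(k_r−k_1)/(k_1 L₀))]
= [1/(1.28−0.332)] ln[(1.28/0.332)(1 − 1.00×0.9480/(0.332×9.59))]
= (1/0.9480) ln[3.855 × 0.7023] = 1.055 × ln(2.707) = 1.055 × 0.9960 = 1.051 d.
L(t_c) = L₀ e^(−k_1 t_c) = 9.59 × 0.7055 = 6.766 mg/L, and at the critical point k_r D_c = k_1 L, so D_c = (0.332/1.28) × 6.766 = 1.755 mg/L.
Minimum DO = C_s − D_c = 7.78 − 1.755 = 6.025 mg/L.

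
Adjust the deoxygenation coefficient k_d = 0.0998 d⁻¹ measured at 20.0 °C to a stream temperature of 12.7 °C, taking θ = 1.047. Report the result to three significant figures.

k_d ≈ 0.0714 d⁻¹

k_d(T₂) = k_d(T₁) · θ^(T₂−T₁) = 0.0998 × 1.047^(12.7−20.0)
= 0.0998 × 1.047^-7.30 = 0.0998 × 0.7151 = 0.07137 d⁻¹.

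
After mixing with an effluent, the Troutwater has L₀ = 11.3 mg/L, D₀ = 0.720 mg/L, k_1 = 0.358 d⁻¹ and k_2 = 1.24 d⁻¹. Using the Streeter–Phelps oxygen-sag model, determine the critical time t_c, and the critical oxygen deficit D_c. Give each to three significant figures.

t_c = [1/(k_2−k_1)] ln[(k_2/k_1)(1 − D₀(k_2−k_1)/(k_1 L₀))]
= [1/(1.24−0.358)] ln[(1.24/0.358)(1 − 0.720×0.8820/(0.358×11.3))]
= (1/0.8820) ln[3.464 × 0.8430] = 1.134 × ln(2.920) = 1.134 × 1.072 = 1.215 d.
D_c = (k_1/k_2) L₀ e^(−k_1 t_c) = (0.358/1.24) × 11.3 × e^(−0.358×1.215) = 0.2887 × 11.3 × 0.6473 = 2.112 mg/L.

t_c ≈ 1.21 d; D_c ≈ 2.11 mg/L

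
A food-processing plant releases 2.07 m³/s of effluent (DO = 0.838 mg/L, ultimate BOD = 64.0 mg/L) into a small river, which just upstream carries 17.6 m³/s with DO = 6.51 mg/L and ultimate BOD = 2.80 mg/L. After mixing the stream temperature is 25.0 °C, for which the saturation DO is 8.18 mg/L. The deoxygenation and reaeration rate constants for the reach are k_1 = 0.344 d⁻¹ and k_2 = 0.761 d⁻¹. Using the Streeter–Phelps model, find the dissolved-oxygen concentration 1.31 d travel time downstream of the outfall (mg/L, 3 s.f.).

DO ≈ 5.30 mg/L

Mixed DO = (17.6×6.51 + 2.07×0.838)/(17.6+2.07) = 116.3/19.67 = 5.913 mg/L.
Mixed L₀ = (17.6×2.80 + 2.07×64.0)/(19.67) = 181.8/19.67 = 9.240 mg/L.
Initial deficit D₀ = C_s − DO₀ = 8.18 − 5.913 = 2.267 mg/L.
D(1.31) = [0.344×9.240/(0.761−0.344)](e^(−0.344×1.31) − e^(−0.761×1.31)) + 2.267 e^(−0.761×1.31)
= 7.623 × (0.6372 − 0.3690) + 2.267 × 0.3690 = 2.881 mg/L.
DO = 8.18 − 2.881 = 5.299 mg/L.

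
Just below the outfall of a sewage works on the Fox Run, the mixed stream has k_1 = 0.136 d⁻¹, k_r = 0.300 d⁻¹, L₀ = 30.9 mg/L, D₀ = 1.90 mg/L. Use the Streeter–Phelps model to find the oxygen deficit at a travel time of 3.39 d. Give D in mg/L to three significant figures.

k_1 L₀/(k_r−k_1) = 0.136×30.9/(0.300−0.136) = 4.202/0.1640 = 25.62 mg/L.
e^(−k_1 t) = e^(−0.136×3.390) = 0.6306; e^(−k_r t) = e^(−0.300×3.390) = 0.3617.
D = 25.62 × (0.6306 − 0.3617) + 1.90 × 0.3617 = 6.892 + 0.6872 = 7.579 mg/L.

D ≈ 7.58 mg/L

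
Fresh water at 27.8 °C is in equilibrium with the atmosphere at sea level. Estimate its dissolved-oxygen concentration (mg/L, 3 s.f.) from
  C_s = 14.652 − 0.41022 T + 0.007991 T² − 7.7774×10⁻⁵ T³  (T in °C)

C_s = 14.652 − 0.41022×27.8 + 0.007991×27.8² − 7.7774×10⁻⁵×27.8³ = 7.753 mg/L.

C_s ≈ 7.75 mg/L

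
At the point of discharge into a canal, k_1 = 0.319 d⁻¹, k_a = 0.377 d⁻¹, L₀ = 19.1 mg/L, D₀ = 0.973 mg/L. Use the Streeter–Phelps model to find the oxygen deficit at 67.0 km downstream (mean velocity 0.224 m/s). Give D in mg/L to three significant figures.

D ≈ 6.60 mg/L

Travel time t = x/v = 67.0 km / (0.224 m/s) = 67000 m / 0.224 m/s = 299100 s = 3.462 d.
k_1 L₀/(k_a−k_1) = 0.319×19.1/(0.377−0.319) = 6.093/0.05800 = 105.1 mg/L.
e^(−k_1 t) = e^(−0.319×3.462) = 0.3314; e^(−k_a t) = e^(−0.377×3.462) = 0.2711.
D = 105.1 × (0.3314 − 0.2711) + 0.973 × 0.2711 = 6.334 + 0.2638 = 6.597 mg/L.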